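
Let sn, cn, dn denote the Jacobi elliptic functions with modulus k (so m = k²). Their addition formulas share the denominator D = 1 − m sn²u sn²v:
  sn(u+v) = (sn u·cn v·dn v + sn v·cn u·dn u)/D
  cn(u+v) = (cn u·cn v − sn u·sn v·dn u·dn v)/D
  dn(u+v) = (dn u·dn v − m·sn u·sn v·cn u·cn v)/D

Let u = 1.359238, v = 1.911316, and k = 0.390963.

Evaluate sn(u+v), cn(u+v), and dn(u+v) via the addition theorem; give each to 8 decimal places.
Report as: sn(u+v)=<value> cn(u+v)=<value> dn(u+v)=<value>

sn u = 0.9674655524742225, cn u = 0.2530027762214231, dn u = 0.9257062467835569
sn v = 0.9680837765214477, cn v = -0.2506268174716578, dn v = 0.9256074503105323
m = k² = 0.152852067369
D = 1 − m·sn²u·sn²v = 0.8659186968308096
sn(u+v) = (sn u·cn v·dn v + sn v·cn u·dn u)/D = 0.002296629690833265/0.8659186968308096 = 0.0026522463358728
cn(u+v) = (cn u·cn v − sn u·sn v·dn u·dn v)/D = -0.8659156512116123/0.8659186968308096 = -0.9999964827885015
dn(u+v) = (dn u·dn v − m·sn u·sn v·cn u·cn v)/D = 0.8659182313023124/0.8659186968308096 = 0.999999462387752

sn(u+v)=0.00265225 cn(u+v)=-0.99999648 dn(u+v)=0.99999946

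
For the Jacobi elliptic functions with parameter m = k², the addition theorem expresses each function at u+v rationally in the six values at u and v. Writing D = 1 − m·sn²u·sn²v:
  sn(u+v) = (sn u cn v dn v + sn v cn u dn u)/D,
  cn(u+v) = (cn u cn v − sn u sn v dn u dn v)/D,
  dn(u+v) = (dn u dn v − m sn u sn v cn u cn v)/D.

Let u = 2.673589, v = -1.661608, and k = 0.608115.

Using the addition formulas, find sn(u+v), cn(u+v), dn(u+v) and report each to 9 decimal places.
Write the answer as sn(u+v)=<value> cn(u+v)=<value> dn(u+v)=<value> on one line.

sn u = 0.7236689984938359, cn u = -0.6901472166276761, dn u = 0.8979615238256052
sn v = -0.9971224713924318, cn v = 0.07580749992084597, dn v = 0.7951863473863144
m = k² = 0.369803853225
D = 1 − m·sn²u·sn²v = 0.8074478484320901
sn(u+v) = (sn u·cn v·dn v + sn v·cn u·dn u)/D = 0.6615659233114341/0.8074478484320901 = 0.8193296007860682
cn(u+v) = (cn u·cn v − sn u·sn v·dn u·dn v)/D = 0.4629282417942346/0.8074478484320901 = 0.573322775821563
dn(u+v) = (dn u·dn v − m·sn u·sn v·cn u·cn v)/D = 0.7000858312840542/0.8074478484320901 = 0.8670353542256475

sn(u+v)=0.819329601 cn(u+v)=0.573322776 dn(u+v)=0.867035354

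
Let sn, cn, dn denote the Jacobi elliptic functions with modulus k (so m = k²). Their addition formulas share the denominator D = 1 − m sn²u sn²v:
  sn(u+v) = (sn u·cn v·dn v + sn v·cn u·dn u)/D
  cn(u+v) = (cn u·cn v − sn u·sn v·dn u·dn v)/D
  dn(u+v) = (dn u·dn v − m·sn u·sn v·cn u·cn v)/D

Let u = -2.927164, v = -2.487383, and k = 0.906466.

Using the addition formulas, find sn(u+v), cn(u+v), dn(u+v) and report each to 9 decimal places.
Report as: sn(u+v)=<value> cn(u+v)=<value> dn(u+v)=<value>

sn u = -0.9625721327397838, cn u = -0.2710256247530555, dn u = 0.4885446233530237
sn v = -0.997156326631643, cn v = -0.07536086689050269, dn v = 0.427768545913266
m = k² = 0.821680609156
D = 1 − m·sn²u·sn²v = 0.2429996070017086
sn(u+v) = (sn u·cn v·dn v + sn v·cn u·dn u)/D = 0.1630620323182578/0.2429996070017086 = 0.671038255288665
cn(u+v) = (cn u·cn v − sn u·sn v·dn u·dn v)/D = -0.1801654312547895/0.2429996070017086 = -0.7414227268833512
dn(u+v) = (dn u·dn v − m·sn u·sn v·cn u·cn v)/D = 0.1928754968133321/0.2429996070017086 = 0.7937276080120406

sn(u+v)=0.671038255 cn(u+v)=-0.741422727 dn(u+v)=0.793727608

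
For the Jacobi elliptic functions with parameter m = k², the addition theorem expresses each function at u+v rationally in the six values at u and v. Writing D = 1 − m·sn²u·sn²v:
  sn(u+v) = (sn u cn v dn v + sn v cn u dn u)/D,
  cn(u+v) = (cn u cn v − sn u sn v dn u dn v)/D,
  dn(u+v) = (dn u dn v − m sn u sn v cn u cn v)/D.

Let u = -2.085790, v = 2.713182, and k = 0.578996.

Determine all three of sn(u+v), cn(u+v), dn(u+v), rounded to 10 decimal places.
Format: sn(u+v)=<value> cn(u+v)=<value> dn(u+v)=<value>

sn(u+v)=0.5767118854 cn(u+v)=0.8169476123 dn(u+v)=0.9426035881

sn u = -0.9588507383503253, cn u = -0.2839106577165359, dn u = 0.8317364048266989
sn v = 0.6709680543905909, cn v = -0.7414862574500657, dn v = 0.9214538588594381
m = k² = 0.335236368016
D = 1 − m·sn²u·sn²v = 0.861242384648043
sn(u+v) = (sn u·cn v·dn v + sn v·cn u·dn u)/D = 0.4966887194276233/0.861242384648043 = 0.5767118853893856
cn(u+v) = (cn u·cn v − sn u·sn v·dn u·dn v)/D = 0.7035899097539669/0.861242384648043 = 0.8169476123048651
dn(u+v) = (dn u·dn v − m·sn u·sn v·cn u·cn v)/D = 0.8118101619573154/0.861242384648043 = 0.9426035880585131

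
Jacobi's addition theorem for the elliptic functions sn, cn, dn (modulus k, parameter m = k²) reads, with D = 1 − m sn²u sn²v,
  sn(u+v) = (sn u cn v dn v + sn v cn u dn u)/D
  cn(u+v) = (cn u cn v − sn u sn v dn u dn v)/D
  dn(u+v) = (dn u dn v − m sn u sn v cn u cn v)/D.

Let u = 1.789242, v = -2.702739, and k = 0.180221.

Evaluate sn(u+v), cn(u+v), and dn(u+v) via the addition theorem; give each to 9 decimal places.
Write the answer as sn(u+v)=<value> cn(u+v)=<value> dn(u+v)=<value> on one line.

sn u = 0.9796403263092353, cn u = -0.2007606312720076, dn u = 0.9842913574275226
sn v = -0.4478143329512312, cn v = -0.8941265700131295, dn v = 0.9967379869854289
m = k² = 0.032479608841
D = 1 − m·sn²u·sn²v = 0.9937491355939765
sn(u+v) = (sn u·cn v·dn v + sn v·cn u·dn u)/D = -0.7845739479805289/0.9937491355939765 = -0.7895090620748858
cn(u+v) = (cn u·cn v − sn u·sn v·dn u·dn v)/D = 0.6099025042119617/0.9937491355939765 = 0.613738902874532
dn(u+v) = (dn u·dn v − m·sn u·sn v·cn u·cn v)/D = 0.9836383061393219/0.9937491355939765 = 0.9898255715728384

sn(u+v)=-0.789509062 cn(u+v)=0.613738903 dn(u+v)=0.989825572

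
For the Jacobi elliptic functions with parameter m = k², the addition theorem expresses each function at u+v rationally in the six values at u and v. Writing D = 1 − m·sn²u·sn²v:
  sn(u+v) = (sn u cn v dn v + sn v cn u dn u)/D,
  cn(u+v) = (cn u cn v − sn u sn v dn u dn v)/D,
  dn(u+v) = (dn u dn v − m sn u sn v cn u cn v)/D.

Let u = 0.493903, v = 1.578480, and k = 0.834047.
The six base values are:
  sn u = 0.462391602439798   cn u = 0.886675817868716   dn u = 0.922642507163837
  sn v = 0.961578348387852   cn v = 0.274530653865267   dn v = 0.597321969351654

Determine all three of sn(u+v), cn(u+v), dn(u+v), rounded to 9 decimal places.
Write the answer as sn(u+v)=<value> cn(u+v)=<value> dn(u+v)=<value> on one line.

sn(u+v)=0.999998236 cn(u+v)=-0.001878388 dn(u+v)=0.551695619

m = k² = 0.695634398209
D = 1 − m·sn²u·sn²v = 0.8624786024140425
sn(u+v) = (sn u·cn v·dn v + sn v·cn u·dn u)/D = 0.8624770808527465/0.8624786024140425 = 0.9999982358271942
cn(u+v) = (cn u·cn v − sn u·sn v·dn u·dn v)/D = -0.001620069691381067/0.8624786024140425 = -0.001878388271716606
dn(u+v) = (dn u·dn v − m·sn u·sn v·cn u·cn v)/D = 0.4758256665922305/0.8624786024140425 = 0.5516956191845384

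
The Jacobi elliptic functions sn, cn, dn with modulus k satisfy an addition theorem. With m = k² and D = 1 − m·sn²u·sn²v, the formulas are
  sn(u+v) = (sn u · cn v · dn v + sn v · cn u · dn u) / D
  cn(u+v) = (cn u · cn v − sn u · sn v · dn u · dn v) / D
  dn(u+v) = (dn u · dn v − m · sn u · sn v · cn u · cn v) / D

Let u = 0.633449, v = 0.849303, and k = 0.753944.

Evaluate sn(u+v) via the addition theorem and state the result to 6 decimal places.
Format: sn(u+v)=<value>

sn u = 0.5740158051974566, cn u = 0.8188442192404582, dn u = 0.9015015978729298
sn v = 0.717048902083569, cn v = 0.6970228633414748, dn v = 0.8412703057254454
m = k² = 0.568431555136
D = 1 − m·sn²u·sn²v = 0.9037006334632337
sn(u+v) = (sn u·cn v·dn v + sn v·cn u·dn u)/D = 0.8659119285199439/0.9037006334632337 = 0.9581844877119617

sn(u+v)=0.958184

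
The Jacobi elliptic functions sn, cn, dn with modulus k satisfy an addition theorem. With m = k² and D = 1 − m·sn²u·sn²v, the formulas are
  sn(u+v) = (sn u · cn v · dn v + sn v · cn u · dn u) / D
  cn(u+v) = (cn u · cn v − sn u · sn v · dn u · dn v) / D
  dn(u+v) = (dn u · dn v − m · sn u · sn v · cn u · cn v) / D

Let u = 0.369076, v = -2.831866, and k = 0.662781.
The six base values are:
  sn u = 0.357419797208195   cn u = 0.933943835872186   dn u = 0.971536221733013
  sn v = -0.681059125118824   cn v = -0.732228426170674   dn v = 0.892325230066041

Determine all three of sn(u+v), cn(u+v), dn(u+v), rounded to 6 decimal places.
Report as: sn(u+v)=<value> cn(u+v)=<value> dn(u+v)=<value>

sn(u+v)=-0.874256 cn(u+v)=-0.485466 dn(u+v)=0.815015

m = k² = 0.439278653961
D = 1 − m·sn²u·sn²v = 0.9739704331971673
sn(u+v) = (sn u·cn v·dn v + sn v·cn u·dn u)/D = -0.8514990441301117/0.9739704331971673 = -0.8742555370340869
cn(u+v) = (cn u·cn v − sn u·sn v·dn u·dn v)/D = -0.4728295491905976/0.9739704331971673 = -0.4854660193723556
dn(u+v) = (dn u·dn v − m·sn u·sn v·cn u·cn v)/D = 0.7938004430514422/0.9739704331971673 = 0.8150149285802272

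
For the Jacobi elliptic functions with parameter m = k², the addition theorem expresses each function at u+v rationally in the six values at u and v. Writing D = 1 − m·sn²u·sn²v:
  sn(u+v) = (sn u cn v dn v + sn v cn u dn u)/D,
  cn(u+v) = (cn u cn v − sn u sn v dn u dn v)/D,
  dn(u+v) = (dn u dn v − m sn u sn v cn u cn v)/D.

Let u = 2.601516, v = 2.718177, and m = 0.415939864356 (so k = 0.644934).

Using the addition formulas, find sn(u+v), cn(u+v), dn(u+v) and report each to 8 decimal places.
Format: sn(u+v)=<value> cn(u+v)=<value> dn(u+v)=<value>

sn(u+v)=-0.99936782 cn(u+v)=-0.03555213 dn(u+v)=0.76458215

sn u = 0.7974535709558494, cn u = -0.6033803130445706, dn u = 0.8576073972948687
sn v = 0.7322573401890658, cn v = -0.6810280374105275, dn v = 0.8814605532187361
m = k² = 0.415939864356
D = 1 − m·sn²u·sn²v = 0.8581697633105028
sn(u+v) = (sn u·cn v·dn v + sn v·cn u·dn u)/D = -0.8576272482529488/0.8581697633105028 = -0.9993678231502108
cn(u+v) = (cn u·cn v − sn u·sn v·dn u·dn v)/D = -0.03050976424817578/0.8581697633105028 = -0.03555213146927987
dn(u+v) = (dn u·dn v − m·sn u·sn v·cn u·cn v)/D = 0.6561412829339434/0.8581697633105028 = 0.7645821502761785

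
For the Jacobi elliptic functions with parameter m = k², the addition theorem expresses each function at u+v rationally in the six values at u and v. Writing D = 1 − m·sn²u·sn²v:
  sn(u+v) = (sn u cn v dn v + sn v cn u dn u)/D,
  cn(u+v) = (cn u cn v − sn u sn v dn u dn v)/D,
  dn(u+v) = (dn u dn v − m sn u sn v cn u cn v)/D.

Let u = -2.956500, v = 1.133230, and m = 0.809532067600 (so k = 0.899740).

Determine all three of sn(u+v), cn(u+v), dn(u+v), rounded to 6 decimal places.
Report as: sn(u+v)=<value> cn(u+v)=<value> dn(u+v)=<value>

sn(u+v)=-0.979128 cn(u+v)=0.203244 dn(u+v)=0.473189

sn u = -0.95117899853658, cn u = -0.3086397782900785, dn u = 0.5172840159692742
sn v = 0.8319962190368833, cn v = 0.5547813006116289, dn v = 0.6630441668662841
m = k² = 0.8095320676
D = 1 − m·sn²u·sn²v = 0.4930078117446134
sn(u+v) = (sn u·cn v·dn v + sn v·cn u·dn u)/D = -0.4827178452495407/0.4930078117446134 = -0.9791281877285891
cn(u+v) = (cn u·cn v − sn u·sn v·dn u·dn v)/D = 0.1002007201513671/0.4930078117446134 = 0.2032436763969023
dn(u+v) = (dn u·dn v − m·sn u·sn v·cn u·cn v)/D = 0.233286002024694/0.4930078117446134 = 0.4731892608337416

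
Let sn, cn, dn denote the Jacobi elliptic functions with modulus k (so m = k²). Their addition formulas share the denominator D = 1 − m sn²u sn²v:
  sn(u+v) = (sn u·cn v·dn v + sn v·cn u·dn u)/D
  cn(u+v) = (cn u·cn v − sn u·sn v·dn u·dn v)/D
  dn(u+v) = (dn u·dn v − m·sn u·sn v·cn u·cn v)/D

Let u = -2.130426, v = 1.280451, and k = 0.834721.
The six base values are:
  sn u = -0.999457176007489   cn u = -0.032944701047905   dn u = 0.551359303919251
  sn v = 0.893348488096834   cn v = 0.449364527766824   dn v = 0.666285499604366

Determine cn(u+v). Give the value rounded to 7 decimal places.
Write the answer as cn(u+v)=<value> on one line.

cn(u+v)=0.7045500

m = k² = 0.696759147841
D = 1 − m·sn²u·sn²v = 0.4445398924972334
cn(u+v) = (cn u·cn v − sn u·sn v·dn u·dn v)/D = 0.3132005953202927/0.4445398924972334 = 0.7045500316312825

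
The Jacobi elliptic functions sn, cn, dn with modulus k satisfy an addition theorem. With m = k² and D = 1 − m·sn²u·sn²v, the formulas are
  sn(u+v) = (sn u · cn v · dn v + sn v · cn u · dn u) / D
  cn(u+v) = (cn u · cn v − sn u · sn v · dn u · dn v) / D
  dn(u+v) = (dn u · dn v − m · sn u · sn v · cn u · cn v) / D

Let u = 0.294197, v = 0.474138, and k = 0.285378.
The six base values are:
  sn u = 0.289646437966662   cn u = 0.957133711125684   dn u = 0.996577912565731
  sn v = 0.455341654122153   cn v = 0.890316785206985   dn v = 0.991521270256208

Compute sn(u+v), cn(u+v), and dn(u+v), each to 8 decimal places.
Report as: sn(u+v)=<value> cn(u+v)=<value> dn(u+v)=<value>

m = k² = 0.081440602884
D = 1 − m·sn²u·sn²v = 0.998583384055336
sn(u+v) = (sn u·cn v·dn v + sn v·cn u·dn u)/D = 0.6900220387330233/0.998583384055336 = 0.6910009216564193
cn(u+v) = (cn u·cn v − sn u·sn v·dn u·dn v)/D = 0.721829869826768/0.998583384055336 = 0.722853876153389
dn(u+v) = (dn u·dn v − m·sn u·sn v·cn u·cn v)/D = 0.9789751922030232/0.998583384055336 = 0.9803639914649069

sn(u+v)=0.69100092 cn(u+v)=0.72285388 dn(u+v)=0.98036399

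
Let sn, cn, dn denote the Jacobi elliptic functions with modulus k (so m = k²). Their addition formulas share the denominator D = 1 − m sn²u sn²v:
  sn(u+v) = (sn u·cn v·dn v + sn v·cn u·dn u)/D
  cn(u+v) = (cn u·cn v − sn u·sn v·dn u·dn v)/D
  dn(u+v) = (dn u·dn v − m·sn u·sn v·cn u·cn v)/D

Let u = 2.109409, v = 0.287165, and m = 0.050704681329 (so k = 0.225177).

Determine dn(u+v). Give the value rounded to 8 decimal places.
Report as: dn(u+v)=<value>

dn(u+v)=0.98731952

sn u = 0.8747411952916367, cn u = -0.4845903850261153, dn u = 0.9804091949432406
sn v = 0.2830457045201632, cn v = 0.9591064222247104, dn v = 0.9979668336192205
m = k² = 0.050704681329
D = 1 − m·sn²u·sn²v = 0.9968917184249775
dn(u+v) = (dn u·dn v − m·sn u·sn v·cn u·cn v)/D = 0.9842506575567918/0.9968917184249775 = 0.9873195246439024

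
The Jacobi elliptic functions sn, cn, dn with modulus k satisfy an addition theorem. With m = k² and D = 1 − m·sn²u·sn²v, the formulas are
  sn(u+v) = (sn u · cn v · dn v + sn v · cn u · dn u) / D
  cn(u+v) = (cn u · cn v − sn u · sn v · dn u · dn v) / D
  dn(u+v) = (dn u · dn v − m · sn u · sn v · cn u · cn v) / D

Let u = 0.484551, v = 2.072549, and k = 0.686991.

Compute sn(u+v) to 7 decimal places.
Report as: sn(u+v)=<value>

sn(u+v)=0.8533020

sn u = 0.4582730634243002, cn u = 0.888811453200119, dn u = 0.9491482522489079
sn v = 0.9844969529886576, cn v = -0.175401680596421, dn v = 0.7365890750781278
m = k² = 0.471956634081
D = 1 − m·sn²u·sn²v = 0.9039318318593033
sn(u+v) = (sn u·cn v·dn v + sn v·cn u·dn u)/D = 0.7713268484440632/0.9039318318593033 = 0.8533020093534221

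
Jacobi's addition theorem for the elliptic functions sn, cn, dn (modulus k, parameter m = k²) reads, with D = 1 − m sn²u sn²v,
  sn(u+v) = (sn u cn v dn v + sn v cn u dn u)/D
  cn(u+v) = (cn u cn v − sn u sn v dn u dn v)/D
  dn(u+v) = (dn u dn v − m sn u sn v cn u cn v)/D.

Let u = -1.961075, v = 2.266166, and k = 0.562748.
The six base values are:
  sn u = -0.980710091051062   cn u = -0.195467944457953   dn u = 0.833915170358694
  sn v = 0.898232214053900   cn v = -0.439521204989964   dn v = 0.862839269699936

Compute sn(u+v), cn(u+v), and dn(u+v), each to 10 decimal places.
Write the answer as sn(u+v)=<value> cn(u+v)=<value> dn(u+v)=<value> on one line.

m = k² = 0.316685311504
D = 1 − m·sn²u·sn²v = 0.7542539978501191
sn(u+v) = (sn u·cn v·dn v + sn v·cn u·dn u)/D = 0.2255055644608442/0.7542539978501191 = 0.2989782819893722
cn(u+v) = (cn u·cn v − sn u·sn v·dn u·dn v)/D = 0.7197543564787111/0.7542539978501191 = 0.9542599157979358
dn(u+v) = (dn u·dn v − m·sn u·sn v·cn u·cn v)/D = 0.743501695530841/0.7542539978501191 = 0.9857444543218521

sn(u+v)=0.2989782820 cn(u+v)=0.9542599158 dn(u+v)=0.9857444543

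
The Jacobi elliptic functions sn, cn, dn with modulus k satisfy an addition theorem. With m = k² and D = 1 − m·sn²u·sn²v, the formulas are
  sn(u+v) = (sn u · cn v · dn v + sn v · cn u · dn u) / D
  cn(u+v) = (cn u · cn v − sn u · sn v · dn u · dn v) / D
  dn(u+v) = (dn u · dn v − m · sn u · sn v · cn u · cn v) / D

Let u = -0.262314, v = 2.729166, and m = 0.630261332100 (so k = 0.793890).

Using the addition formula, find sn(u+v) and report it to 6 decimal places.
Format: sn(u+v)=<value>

sn(u+v)=0.955061

sn u = -0.2575132361983891, cn u = 0.9662747710577114, dn u = 0.9788796852382063
sn v = 0.8874249091073571, cn v = -0.4609523084829915, dn v = 0.7096863562919798
m = k² = 0.6302613321
D = 1 − m·sn²u·sn²v = 0.9670858225684846
sn(u+v) = (sn u·cn v·dn v + sn v·cn u·dn u)/D = 0.9236264168649304/0.9670858225684846 = 0.9550614798714241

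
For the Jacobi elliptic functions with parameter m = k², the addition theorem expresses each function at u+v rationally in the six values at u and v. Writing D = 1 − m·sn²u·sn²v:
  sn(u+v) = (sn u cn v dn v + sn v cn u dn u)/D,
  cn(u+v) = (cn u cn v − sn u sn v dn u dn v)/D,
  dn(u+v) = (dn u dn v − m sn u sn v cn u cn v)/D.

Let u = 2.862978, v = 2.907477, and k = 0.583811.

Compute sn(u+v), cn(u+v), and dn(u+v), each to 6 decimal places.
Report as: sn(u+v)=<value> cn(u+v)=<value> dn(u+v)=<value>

sn u = 0.5663154958170645, cn u = -0.824188545902861, dn u = 0.9437635358382889
sn v = 0.5310813367455111, cn v = -0.8473208446395031, dn v = 0.9507198846602126
m = k² = 0.340835283721
D = 1 − m·sn²u·sn²v = 0.9691692906567584
sn(u+v) = (sn u·cn v·dn v + sn v·cn u·dn u)/D = -0.8692996423799148/0.9691692906567584 = -0.8969533504211975
cn(u+v) = (cn u·cn v − sn u·sn v·dn u·dn v)/D = 0.4284941606489829/0.9691692906567584 = 0.4421251939984742
dn(u+v) = (dn u·dn v − m·sn u·sn v·cn u·cn v)/D = 0.8256670454772303/0.9691692906567584 = 0.851932736042138

sn(u+v)=-0.896953 cn(u+v)=0.442125 dn(u+v)=0.851933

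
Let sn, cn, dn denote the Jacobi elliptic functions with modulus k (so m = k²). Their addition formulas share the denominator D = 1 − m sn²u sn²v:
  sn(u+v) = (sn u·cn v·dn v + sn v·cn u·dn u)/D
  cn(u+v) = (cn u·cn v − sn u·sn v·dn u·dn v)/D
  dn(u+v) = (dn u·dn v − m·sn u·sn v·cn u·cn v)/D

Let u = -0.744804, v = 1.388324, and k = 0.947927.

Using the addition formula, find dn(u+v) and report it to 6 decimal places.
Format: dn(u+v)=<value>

dn(u+v)=0.841089

sn u = -0.6367208768150348, cn u = 0.7710943684322258, dn u = 0.7973138646082001
sn v = 0.8970045758741817, cn v = 0.4420212561187294, dn v = 0.5263066186631357
m = k² = 0.898565597329
D = 1 − m·sn²u·sn²v = 0.7068855130634998
dn(u+v) = (dn u·dn v − m·sn u·sn v·cn u·cn v)/D = 0.5945534782249867/0.7068855130634998 = 0.8410887862849408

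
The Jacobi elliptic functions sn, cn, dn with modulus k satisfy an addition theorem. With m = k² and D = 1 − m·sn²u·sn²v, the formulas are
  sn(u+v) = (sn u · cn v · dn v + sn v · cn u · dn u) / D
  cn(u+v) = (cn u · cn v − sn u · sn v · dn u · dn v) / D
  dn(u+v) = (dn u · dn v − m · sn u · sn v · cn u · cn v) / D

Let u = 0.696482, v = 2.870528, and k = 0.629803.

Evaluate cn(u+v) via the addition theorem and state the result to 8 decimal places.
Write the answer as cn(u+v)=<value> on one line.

sn u = 0.6259406328463486, cn u = 0.7798707098948599, dn u = 0.9190164050018051
sn v = 0.6139490911591591, cn v = -0.7893456235799642, dn v = 0.9222194136949255
m = k² = 0.396651818809
D = 1 − m·sn²u·sn²v = 0.9414212013346442
cn(u+v) = (cn u·cn v − sn u·sn v·dn u·dn v)/D = -0.9412914849008412/0.9414212013346442 = -0.9998622121175738

cn(u+v)=-0.99986221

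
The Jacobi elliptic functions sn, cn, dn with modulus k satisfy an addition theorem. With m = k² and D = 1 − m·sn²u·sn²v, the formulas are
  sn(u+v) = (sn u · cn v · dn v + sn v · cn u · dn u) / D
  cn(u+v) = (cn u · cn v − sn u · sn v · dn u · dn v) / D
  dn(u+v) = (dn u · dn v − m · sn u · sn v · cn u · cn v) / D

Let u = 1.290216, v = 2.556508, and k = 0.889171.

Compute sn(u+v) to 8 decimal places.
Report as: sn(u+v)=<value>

sn(u+v)=0.56177755

sn u = 0.8853138758344475, cn u = 0.4649939152881342, dn u = 0.6167036273426077
sn v = 0.9890027315029031, cn v = -0.1478972517655297, dn v = 0.4760974132685628
m = k² = 0.790625067241
D = 1 − m·sn²u·sn²v = 0.3938779210336492
sn(u+v) = (sn u·cn v·dn v + sn v·cn u·dn u)/D = 0.2212717720624168/0.3938779210336492 = 0.5617775464076175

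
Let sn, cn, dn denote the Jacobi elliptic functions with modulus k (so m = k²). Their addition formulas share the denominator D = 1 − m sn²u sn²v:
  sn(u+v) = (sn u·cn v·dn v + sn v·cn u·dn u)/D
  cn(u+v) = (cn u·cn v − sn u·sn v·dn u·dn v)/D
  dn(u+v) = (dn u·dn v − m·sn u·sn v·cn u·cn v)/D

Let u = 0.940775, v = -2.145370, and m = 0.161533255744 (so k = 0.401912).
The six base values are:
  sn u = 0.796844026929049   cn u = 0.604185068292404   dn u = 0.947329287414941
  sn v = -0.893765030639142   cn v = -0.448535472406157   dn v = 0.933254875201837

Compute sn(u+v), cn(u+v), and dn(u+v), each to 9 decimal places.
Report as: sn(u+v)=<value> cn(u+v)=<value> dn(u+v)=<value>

m = k² = 0.161533255744
D = 1 − m·sn²u·sn²v = 0.9180676698055717
sn(u+v) = (sn u·cn v·dn v + sn v·cn u·dn u)/D = -0.8451145776547145/0.9180676698055717 = -0.9205362583279867
cn(u+v) = (cn u·cn v − sn u·sn v·dn u·dn v)/D = 0.3586496855954648/0.9180676698055717 = 0.390657134970693
dn(u+v) = (dn u·dn v − m·sn u·sn v·cn u·cn v)/D = 0.8529233157777439/0.9180676698055717 = 0.9290418820198472

sn(u+v)=-0.920536258 cn(u+v)=0.390657135 dn(u+v)=0.929041882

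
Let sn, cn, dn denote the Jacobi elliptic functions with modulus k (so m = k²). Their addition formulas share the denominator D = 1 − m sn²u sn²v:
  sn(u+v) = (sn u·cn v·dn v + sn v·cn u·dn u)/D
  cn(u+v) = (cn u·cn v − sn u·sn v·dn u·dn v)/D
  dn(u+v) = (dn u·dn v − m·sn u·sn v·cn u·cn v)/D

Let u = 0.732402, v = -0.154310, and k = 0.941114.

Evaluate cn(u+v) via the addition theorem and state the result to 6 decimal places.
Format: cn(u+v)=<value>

sn u = 0.6296100719025882, cn u = 0.776911293108047, dn u = 0.8055448142301848
sn v = -0.1531654599442894, cn v = 0.9882005575185911, dn v = 0.9895564081651335
m = k² = 0.885695560996
D = 1 − m·sn²u·sn²v = 0.9917633714570698
cn(u+v) = (cn u·cn v − sn u·sn v·dn u·dn v)/D = 0.8446152149790318/0.9917633714570698 = 0.8516297730759584

cn(u+v)=0.851630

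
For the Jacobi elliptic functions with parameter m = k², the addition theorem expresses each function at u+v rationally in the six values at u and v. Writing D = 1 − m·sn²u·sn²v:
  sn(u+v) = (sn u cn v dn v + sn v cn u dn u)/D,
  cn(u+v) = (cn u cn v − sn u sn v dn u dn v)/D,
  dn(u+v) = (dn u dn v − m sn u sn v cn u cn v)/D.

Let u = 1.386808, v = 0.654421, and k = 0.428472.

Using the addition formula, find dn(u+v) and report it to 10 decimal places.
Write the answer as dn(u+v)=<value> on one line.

sn u = 0.9714285438008889, cn u = 0.2373322234524519, dn u = 0.9092593934205685
sn v = 0.6024531127473438, cn v = 0.7981542751505102, dn v = 0.9661090457405008
m = k² = 0.183588254784
D = 1 − m·sn²u·sn²v = 0.9371199151117004
dn(u+v) = (dn u·dn v − m·sn u·sn v·cn u·cn v)/D = 0.8580910001927173/0.9371199151117004 = 0.9156683006682627

dn(u+v)=0.9156683007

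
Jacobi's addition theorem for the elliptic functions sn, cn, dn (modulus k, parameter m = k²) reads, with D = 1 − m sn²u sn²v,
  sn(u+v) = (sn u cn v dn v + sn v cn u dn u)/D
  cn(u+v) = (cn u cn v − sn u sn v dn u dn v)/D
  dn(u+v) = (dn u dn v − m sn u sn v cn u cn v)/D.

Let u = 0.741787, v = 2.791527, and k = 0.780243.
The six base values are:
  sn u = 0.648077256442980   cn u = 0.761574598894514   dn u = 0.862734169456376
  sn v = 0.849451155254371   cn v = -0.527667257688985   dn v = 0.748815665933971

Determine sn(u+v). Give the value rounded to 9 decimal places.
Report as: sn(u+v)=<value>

m = k² = 0.608779139049
D = 1 − m·sn²u·sn²v = 0.8155026443040811
sn(u+v) = (sn u·cn v·dn v + sn v·cn u·dn u)/D = 0.3020484979100158/0.8155026443040811 = 0.3703832231810511

sn(u+v)=0.370383223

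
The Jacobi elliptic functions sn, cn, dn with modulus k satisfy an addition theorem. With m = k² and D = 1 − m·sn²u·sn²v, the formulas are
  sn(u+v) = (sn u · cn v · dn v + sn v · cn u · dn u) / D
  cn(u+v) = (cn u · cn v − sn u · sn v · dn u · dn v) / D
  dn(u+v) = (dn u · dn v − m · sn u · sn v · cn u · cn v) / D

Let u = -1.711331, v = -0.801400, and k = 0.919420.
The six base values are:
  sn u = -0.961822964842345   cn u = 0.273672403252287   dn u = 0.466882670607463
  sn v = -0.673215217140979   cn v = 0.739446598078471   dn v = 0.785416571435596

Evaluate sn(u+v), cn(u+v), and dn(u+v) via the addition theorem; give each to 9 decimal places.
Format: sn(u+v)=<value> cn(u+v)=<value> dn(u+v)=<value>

sn(u+v)=-0.998522909 cn(u+v)=-0.054332317 dn(u+v)=0.396436991

m = k² = 0.8453331364
D = 1 − m·sn²u·sn²v = 0.6455736306782642
sn(u+v) = (sn u·cn v·dn v + sn v·cn u·dn u)/D = -0.6446200595279319/0.6455736306782642 = -0.9985229087666881
cn(u+v) = (cn u·cn v − sn u·sn v·dn u·dn v)/D = -0.03507551113414172/0.6455736306782642 = -0.05433231697721306
dn(u+v) = (dn u·dn v − m·sn u·sn v·cn u·cn v)/D = 0.2559292674117226/0.6455736306782642 = 0.396436990685065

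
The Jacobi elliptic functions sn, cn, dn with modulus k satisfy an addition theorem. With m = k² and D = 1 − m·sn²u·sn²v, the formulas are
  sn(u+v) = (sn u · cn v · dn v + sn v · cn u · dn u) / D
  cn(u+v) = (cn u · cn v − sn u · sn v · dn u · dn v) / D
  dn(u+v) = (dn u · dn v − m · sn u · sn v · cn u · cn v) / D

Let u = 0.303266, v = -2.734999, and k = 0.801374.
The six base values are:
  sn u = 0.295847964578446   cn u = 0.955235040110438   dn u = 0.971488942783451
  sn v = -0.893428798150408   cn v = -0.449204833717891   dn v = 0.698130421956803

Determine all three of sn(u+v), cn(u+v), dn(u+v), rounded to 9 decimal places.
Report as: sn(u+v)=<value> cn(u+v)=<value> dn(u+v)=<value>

m = k² = 0.642200287876
D = 1 − m·sn²u·sn²v = 0.9551329452671394
sn(u+v) = (sn u·cn v·dn v + sn v·cn u·dn u)/D = -0.9218811490953171/0.9551329452671394 = -0.9651862116822678
cn(u+v) = (cn u·cn v − sn u·sn v·dn u·dn v)/D = -0.249828121070023/0.9551329452671394 = -0.2615637145676605
dn(u+v) = (dn u·dn v − m·sn u·sn v·cn u·cn v)/D = 0.6053887097110305/0.9551329452671394 = 0.6338266444591234

sn(u+v)=-0.965186212 cn(u+v)=-0.261563715 dn(u+v)=0.633826644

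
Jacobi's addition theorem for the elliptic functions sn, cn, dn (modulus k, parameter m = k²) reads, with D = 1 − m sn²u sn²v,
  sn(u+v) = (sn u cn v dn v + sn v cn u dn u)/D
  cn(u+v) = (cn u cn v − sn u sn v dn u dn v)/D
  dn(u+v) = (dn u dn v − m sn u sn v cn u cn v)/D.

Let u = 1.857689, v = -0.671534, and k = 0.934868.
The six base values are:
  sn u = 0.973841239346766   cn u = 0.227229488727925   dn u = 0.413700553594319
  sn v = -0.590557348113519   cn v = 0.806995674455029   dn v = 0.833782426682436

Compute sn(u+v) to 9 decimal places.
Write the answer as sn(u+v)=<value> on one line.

m = k² = 0.873978177424
D = 1 − m·sn²u·sn²v = 0.7109313012232479
sn(u+v) = (sn u·cn v·dn v + sn v·cn u·dn u)/D = 0.5997423361537692/0.7109313012232479 = 0.8436009711794038

sn(u+v)=0.843600971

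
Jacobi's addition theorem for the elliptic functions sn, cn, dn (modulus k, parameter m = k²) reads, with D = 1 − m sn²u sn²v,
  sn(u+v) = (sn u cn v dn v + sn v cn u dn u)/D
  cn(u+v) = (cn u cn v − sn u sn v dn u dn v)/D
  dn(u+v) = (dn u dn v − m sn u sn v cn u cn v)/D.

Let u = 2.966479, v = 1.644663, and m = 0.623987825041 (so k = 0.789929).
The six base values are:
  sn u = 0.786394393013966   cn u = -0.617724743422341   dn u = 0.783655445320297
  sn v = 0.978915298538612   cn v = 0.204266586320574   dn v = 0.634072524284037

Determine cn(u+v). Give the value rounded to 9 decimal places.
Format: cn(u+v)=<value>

cn(u+v)=-0.807177028

m = k² = 0.623987825041
D = 1 − m·sn²u·sn²v = 0.6302168104451967
cn(u+v) = (cn u·cn v − sn u·sn v·dn u·dn v)/D = -0.5086965323335627/0.6302168104451967 = -0.8071770284486859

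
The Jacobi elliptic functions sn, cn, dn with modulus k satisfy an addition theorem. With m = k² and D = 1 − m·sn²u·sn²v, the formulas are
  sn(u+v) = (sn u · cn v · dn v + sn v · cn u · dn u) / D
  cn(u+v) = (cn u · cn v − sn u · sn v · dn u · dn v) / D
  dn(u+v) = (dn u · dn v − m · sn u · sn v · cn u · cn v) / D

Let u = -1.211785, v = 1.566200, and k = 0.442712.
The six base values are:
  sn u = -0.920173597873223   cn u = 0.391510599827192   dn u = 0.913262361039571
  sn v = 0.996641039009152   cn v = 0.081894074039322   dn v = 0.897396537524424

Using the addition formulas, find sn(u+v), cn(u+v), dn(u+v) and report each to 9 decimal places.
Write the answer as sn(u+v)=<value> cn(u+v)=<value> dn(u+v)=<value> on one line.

sn(u+v)=0.345712923 cn(u+v)=0.938340330 dn(u+v)=0.988218251

m = k² = 0.195993914944
D = 1 − m·sn²u·sn²v = 0.8351611193675571
sn(u+v) = (sn u·cn v·dn v + sn v·cn u·dn u)/D = 0.2887259921348462/0.8351611193675571 = 0.3457129234577992
cn(u+v) = (cn u·cn v − sn u·sn v·dn u·dn v)/D = 0.7836653601946558/0.8351611193675571 = 0.9383403298133689
dn(u+v) = (dn u·dn v − m·sn u·sn v·cn u·cn v)/D = 0.8253214608001216/0.8351611193675571 = 0.9882182511383111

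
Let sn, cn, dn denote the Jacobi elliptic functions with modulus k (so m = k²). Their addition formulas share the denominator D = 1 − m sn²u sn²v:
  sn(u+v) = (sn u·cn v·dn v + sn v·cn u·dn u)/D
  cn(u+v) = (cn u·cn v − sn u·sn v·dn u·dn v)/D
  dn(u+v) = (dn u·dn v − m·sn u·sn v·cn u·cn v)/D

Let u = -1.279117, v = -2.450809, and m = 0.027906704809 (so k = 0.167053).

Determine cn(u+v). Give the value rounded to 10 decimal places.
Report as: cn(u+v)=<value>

sn u = -0.9557246746768216, cn u = 0.2942623764837827, dn u = 0.9871726021431612
sn v = -0.6529934486159022, cn v = -0.7573635560711323, dn v = 0.9940324786850133
m = k² = 0.027906704809
D = 1 − m·sn²u·sn²v = 0.9891309445583603
cn(u+v) = (cn u·cn v − sn u·sn v·dn u·dn v)/D = -0.8352637533677368/0.9891309445583603 = -0.8444420407256351

cn(u+v)=-0.8444420407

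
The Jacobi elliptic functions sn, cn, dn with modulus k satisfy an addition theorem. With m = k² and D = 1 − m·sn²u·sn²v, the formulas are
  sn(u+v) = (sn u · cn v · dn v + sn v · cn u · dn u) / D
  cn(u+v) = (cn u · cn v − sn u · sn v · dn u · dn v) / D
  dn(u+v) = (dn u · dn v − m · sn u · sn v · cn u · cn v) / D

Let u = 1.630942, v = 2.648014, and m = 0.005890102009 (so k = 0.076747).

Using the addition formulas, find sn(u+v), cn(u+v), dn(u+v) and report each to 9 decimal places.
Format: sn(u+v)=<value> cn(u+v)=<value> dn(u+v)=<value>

sn(u+v)=-0.905102025 cn(u+v)=-0.425194454 dn(u+v)=0.997584468

sn u = 0.9983384349953241, cn u = -0.05762264495046186, dn u = 0.9970604070488211
sn v = 0.4777613150440541, cn v = -0.8784896845423833, dn v = 0.9993275487131772
m = k² = 0.005890102009
D = 1 − m·sn²u·sn²v = 0.9986600136887448
sn(u+v) = (sn u·cn v·dn v + sn v·cn u·dn u)/D = -0.9038892008763871/0.9986600136887448 = -0.905102025200445
cn(u+v) = (cn u·cn v − sn u·sn v·dn u·dn v)/D = -0.4246246995640389/0.9986600136887448 = -0.4251944543124392
dn(u+v) = (dn u·dn v − m·sn u·sn v·cn u·cn v)/D = 0.9962477187922217/0.9986600136887448 = 0.9975844683240968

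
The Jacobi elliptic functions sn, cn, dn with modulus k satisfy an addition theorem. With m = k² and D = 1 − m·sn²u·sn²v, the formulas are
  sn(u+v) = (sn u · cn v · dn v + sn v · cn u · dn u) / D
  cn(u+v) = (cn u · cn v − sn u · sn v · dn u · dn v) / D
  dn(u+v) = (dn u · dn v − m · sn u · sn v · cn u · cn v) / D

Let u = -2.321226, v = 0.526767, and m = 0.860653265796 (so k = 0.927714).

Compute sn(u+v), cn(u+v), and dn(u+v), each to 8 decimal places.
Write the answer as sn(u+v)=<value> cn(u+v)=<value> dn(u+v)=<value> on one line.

sn u = -0.9992748317981497, cn u = 0.03807637764782236, dn u = 0.3749593556314384
sn v = 0.4856591299261761, cn v = 0.8741482766209344, dn v = 0.8927497957359267
m = k² = 0.860653265796
D = 1 − m·sn²u·sn²v = 0.7972965061387251
sn(u+v) = (sn u·cn v·dn v + sn v·cn u·dn u)/D = -0.7728959761897676/0.7972965061387251 = -0.969395915119297
cn(u+v) = (cn u·cn v − sn u·sn v·dn u·dn v)/D = 0.195738419046145/0.7972965061387251 = 0.2455026675008251
dn(u+v) = (dn u·dn v − m·sn u·sn v·cn u·cn v)/D = 0.3486471498320025/0.7972965061387251 = 0.4372866896413314

sn(u+v)=-0.96939592 cn(u+v)=0.24550267 dn(u+v)=0.43728669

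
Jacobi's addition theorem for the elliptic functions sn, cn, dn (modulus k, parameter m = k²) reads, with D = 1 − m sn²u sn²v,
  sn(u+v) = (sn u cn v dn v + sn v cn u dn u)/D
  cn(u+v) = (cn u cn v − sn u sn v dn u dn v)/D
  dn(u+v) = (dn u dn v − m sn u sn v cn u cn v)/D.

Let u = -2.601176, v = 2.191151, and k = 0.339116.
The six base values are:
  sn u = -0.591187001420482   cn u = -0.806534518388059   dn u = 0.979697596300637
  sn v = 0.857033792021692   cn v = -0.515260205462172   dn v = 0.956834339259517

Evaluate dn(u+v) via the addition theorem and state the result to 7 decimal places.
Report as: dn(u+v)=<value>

dn(u+v)=0.9908748

m = k² = 0.114999661456
D = 1 − m·sn²u·sn²v = 0.970478242595137
dn(u+v) = (dn u·dn v − m·sn u·sn v·cn u·cn v)/D = 0.9616224364876595/0.970478242595137 = 0.9908748020112266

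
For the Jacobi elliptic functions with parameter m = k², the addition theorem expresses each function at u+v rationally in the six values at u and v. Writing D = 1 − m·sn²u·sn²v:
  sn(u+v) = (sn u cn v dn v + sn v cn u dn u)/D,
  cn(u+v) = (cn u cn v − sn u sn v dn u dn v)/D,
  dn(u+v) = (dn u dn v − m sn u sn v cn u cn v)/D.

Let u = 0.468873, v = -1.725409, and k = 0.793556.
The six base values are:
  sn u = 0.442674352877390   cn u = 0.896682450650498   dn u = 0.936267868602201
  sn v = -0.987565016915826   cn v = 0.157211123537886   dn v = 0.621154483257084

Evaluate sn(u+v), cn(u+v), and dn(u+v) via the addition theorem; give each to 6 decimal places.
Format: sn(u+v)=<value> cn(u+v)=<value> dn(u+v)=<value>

sn(u+v)=-0.893389 cn(u+v)=0.449284 dn(u+v)=0.705255

m = k² = 0.629731125136
D = 1 − m·sn²u·sn²v = 0.8796474556577521
sn(u+v) = (sn u·cn v·dn v + sn v·cn u·dn u)/D = -0.7858671533608351/0.8796474556577521 = -0.8933887642216924
cn(u+v) = (cn u·cn v − sn u·sn v·dn u·dn v)/D = 0.3952119222818242/0.8796474556577521 = 0.4492844488321817
dn(u+v) = (dn u·dn v − m·sn u·sn v·cn u·cn v)/D = 0.6203755111173399/0.8796474556577521 = 0.7052547098581183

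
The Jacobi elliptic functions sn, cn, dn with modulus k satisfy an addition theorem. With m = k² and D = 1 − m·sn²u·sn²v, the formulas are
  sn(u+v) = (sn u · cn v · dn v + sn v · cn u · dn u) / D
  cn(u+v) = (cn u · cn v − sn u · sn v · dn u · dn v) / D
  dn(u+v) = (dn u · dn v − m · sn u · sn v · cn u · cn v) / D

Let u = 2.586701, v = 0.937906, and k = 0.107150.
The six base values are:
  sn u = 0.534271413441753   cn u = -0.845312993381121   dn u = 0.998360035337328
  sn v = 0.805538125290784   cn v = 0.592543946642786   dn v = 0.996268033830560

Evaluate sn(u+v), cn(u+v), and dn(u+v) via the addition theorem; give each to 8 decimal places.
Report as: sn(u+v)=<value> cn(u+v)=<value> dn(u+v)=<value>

m = k² = 0.0114811225
D = 1 − m·sn²u·sn²v = 0.9978734263621709
sn(u+v) = (sn u·cn v·dn v + sn v·cn u·dn u)/D = -0.3644173111184842/0.9978734263621709 = -0.3651939228875923
cn(u+v) = (cn u·cn v − sn u·sn v·dn u·dn v)/D = -0.9289517739888077/0.9978734263621709 = -0.9309314683079369
dn(u+v) = (dn u·dn v − m·sn u·sn v·cn u·cn v)/D = 0.9971091626496798/0.9978734263621709 = 0.9992341075608383

sn(u+v)=-0.36519392 cn(u+v)=-0.93093147 dn(u+v)=0.99923411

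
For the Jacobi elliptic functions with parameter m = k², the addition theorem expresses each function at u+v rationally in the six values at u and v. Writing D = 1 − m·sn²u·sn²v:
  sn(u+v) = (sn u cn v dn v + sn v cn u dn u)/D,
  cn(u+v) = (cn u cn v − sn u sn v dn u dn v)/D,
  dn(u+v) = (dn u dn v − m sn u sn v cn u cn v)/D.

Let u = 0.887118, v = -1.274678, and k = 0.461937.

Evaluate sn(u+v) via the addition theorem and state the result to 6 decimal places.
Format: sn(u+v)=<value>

sn(u+v)=-0.376072

sn u = 0.7617363615125906, cn u = 0.6478871163633059, dn u = 0.9360472961333957
sn v = -0.939609376619395, cn v = 0.342248768250394, dn v = 0.9008934377592645
m = k² = 0.213385791969
D = 1 − m·sn²u·sn²v = 0.8906875677814224
sn(u+v) = (sn u·cn v·dn v + sn v·cn u·dn u)/D = -0.3349629892350708/0.8906875677814224 = -0.3760723752655676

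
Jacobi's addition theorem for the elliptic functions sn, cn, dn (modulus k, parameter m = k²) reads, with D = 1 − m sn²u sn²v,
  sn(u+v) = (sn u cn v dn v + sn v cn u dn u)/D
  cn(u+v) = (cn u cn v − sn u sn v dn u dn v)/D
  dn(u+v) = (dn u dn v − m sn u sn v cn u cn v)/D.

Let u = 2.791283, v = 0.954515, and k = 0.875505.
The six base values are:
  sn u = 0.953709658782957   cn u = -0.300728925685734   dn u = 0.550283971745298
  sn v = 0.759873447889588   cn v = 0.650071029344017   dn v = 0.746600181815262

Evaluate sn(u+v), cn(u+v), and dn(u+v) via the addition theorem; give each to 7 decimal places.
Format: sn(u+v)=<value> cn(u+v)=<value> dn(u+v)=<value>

m = k² = 0.766509005025
D = 1 − m·sn²u·sn²v = 0.5974385701448748
sn(u+v) = (sn u·cn v·dn v + sn v·cn u·dn u)/D = 0.3371277975715945/0.5974385701448748 = 0.5642886388969553
cn(u+v) = (cn u·cn v − sn u·sn v·dn u·dn v)/D = -0.4932318858318858/0.5974385701448748 = -0.8255775747994985
dn(u+v) = (dn u·dn v − m·sn u·sn v·cn u·cn v)/D = 0.5194373376080963/0.5974385701448748 = 0.8694405811163754

sn(u+v)=0.5642886 cn(u+v)=-0.8255776 dn(u+v)=0.8694406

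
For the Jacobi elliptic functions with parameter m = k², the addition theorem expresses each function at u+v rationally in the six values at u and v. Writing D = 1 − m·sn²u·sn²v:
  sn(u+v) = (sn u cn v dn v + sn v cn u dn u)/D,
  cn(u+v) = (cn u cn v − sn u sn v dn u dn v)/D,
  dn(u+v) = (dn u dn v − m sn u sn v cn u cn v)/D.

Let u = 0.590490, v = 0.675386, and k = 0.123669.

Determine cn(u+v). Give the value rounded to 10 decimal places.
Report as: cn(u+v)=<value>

sn u = 0.5563615903175594, cn u = 0.830940299190812, dn u = 0.9976301498059775
sn v = 0.6246392445018924, cn v = 0.7809134486152131, dn v = 0.997011869332687
m = k² = 0.015294021561
D = 1 − m·sn²u·sn²v = 0.9981528825526296
cn(u+v) = (cn u·cn v − sn u·sn v·dn u·dn v)/D = 0.303226744032953/0.9981528825526296 = 0.3037878759188623

cn(u+v)=0.3037878759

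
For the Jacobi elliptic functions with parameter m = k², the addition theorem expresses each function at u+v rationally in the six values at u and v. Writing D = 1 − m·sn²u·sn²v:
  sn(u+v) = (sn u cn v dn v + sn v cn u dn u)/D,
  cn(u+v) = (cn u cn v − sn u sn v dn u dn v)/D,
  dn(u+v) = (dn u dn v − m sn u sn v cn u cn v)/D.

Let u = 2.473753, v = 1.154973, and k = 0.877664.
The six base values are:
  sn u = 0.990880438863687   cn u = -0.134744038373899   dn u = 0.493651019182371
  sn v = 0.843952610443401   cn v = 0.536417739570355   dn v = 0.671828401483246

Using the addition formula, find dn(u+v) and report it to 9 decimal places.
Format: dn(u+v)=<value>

m = k² = 0.770294096896
D = 1 − m·sn²u·sn²v = 0.4613146044824944
dn(u+v) = (dn u·dn v − m·sn u·sn v·cn u·cn v)/D = 0.378208303924175/0.4613146044824944 = 0.8198489712859868

dn(u+v)=0.819848971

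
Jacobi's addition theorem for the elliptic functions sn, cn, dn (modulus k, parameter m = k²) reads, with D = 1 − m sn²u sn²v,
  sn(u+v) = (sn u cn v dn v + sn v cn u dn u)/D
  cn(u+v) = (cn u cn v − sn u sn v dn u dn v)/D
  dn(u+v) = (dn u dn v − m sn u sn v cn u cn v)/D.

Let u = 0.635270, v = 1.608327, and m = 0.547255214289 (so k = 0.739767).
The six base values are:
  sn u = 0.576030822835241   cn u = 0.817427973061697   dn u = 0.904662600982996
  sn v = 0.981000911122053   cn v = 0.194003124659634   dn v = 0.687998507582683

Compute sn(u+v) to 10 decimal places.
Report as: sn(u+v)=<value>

m = k² = 0.547255214289
D = 1 − m·sn²u·sn²v = 0.8252487965956359
sn(u+v) = (sn u·cn v·dn v + sn v·cn u·dn u)/D = 0.8023318137260922/0.8252487965956359 = 0.9722302135258091

sn(u+v)=0.9722302135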